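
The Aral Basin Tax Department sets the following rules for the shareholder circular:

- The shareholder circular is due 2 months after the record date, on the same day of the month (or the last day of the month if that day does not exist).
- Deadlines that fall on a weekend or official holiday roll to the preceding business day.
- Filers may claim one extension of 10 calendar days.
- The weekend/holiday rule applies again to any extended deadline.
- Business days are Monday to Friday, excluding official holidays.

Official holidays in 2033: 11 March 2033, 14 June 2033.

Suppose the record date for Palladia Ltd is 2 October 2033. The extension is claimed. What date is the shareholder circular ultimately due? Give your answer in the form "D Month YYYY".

2 months after 2 October 2033, on the same day of the month, is 2 December 2033.
2 December 2033 falls on a Friday, which is a business day, so no adjustment is needed.
Applying the 10-calendar-day extension: 2 December 2033 + 10 days = 12 December 2033.
12 December 2033 is a Monday and not a listed holiday, so it stands.
Deadline: 12 December 2033.

12 December 2033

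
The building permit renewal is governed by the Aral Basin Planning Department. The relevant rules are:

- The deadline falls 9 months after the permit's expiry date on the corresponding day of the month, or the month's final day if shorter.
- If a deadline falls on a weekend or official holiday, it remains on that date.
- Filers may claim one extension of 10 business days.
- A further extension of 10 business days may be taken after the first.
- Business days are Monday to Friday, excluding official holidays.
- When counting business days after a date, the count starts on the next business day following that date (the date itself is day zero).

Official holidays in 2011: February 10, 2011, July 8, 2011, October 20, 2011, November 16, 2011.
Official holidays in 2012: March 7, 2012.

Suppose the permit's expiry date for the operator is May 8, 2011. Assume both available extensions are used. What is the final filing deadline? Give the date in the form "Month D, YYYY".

9 months after May 8, 2011, on the same day of the month, is February 8, 2012.
February 8, 2012 falls on a Wednesday. The rules make no weekend/holiday allowance, so it remains February 8, 2012.
The 10-business-day extension runs from February 8, 2012 to February 22, 2012.
No adjustment is made for weekends or holidays, so February 22, 2012 stands.
Counting 10 further business days from February 22, 2012 reaches March 8, 2012.
No adjustment is made for weekends or holidays, so March 8, 2012 stands.
So the filing is due March 8, 2012.

March 8, 2012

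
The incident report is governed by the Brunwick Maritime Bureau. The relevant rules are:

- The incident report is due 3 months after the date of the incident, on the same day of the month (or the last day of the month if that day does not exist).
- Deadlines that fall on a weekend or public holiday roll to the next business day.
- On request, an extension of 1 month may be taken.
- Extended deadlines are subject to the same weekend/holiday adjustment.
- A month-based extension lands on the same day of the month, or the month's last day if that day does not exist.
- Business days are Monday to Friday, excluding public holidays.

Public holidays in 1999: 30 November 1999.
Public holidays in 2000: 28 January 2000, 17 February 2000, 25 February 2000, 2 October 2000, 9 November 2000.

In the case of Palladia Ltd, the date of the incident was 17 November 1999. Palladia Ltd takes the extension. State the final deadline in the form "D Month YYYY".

20 March 2000

3 months after 17 November 1999, on the same day of the month, is 17 February 2000.
17 February 2000 falls on a listed holiday. Rolling to the next business day gives 18 February 2000, a Friday.
The 1 month extension carries 18 February 2000 to 18 March 2000.
Because 18 March 2000 is a Saturday, the deadline becomes 20 March 2000 (Monday).
Final deadline: 20 March 2000.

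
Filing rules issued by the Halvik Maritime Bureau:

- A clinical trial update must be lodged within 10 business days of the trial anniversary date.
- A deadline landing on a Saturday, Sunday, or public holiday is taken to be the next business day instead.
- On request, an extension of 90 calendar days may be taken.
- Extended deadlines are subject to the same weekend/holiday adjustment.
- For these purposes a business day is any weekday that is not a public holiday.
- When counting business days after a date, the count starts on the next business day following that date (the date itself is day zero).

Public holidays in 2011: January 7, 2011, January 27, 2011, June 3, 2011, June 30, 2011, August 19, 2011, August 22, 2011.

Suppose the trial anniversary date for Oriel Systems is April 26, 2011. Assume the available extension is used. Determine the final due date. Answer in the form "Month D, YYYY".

August 8, 2011

10 business days after April 26, 2011, excluding weekends and holidays, is May 10, 2011.
Since May 10, 2011 is a Tuesday and not a holiday, the date is unchanged.
The 90-calendar-day extension moves the deadline from May 10, 2011 to August 8, 2011.
August 8, 2011 falls on a Monday, which is a business day, so no adjustment is needed.
Final deadline: August 8, 2011.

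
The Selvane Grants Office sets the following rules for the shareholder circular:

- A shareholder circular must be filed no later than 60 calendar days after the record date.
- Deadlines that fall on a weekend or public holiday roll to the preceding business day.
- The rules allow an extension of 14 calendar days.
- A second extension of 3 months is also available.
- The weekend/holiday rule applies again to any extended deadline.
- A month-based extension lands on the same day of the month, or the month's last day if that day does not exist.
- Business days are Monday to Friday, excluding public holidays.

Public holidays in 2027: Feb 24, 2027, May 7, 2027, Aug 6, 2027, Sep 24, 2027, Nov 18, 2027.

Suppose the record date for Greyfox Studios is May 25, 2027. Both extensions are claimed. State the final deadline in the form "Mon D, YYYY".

60 calendar days after May 25, 2027 is Jul 24, 2027.
Jul 24, 2027 is a Saturday, so it moves to the preceding business day, Jul 23, 2027 (Friday).
With the 14-day extension, Jul 23, 2027 becomes Aug 6, 2027.
Aug 6, 2027 is a listed holiday; the preceding business day is Aug 5, 2027 (Thursday).
The 3 months extension carries Aug 5, 2027 to Nov 5, 2027.
Nov 5, 2027 is a Friday and not a listed holiday, so it stands.
Deadline: Nov 5, 2027.

Nov 5, 2027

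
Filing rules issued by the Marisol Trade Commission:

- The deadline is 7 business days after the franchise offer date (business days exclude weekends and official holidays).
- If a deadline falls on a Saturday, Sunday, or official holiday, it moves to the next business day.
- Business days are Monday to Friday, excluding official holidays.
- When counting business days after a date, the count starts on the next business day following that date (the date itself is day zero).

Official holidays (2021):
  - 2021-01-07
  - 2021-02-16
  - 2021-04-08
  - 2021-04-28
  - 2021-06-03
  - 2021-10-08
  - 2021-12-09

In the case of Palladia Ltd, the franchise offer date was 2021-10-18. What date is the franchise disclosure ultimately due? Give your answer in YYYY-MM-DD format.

2021-10-27

Starting the day after 2021-10-18 and counting 7 business days lands on 2021-10-27.
2021-10-27 (Wednesday) is already a business day.
Final deadline: 2021-10-27.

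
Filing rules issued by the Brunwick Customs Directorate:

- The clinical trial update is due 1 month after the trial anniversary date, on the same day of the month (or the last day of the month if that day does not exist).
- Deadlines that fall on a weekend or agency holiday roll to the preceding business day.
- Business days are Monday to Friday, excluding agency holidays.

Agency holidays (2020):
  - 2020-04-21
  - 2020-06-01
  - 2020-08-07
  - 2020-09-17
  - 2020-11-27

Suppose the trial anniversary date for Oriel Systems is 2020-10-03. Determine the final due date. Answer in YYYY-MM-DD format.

1 month after 2020-10-03, on the same day of the month, is 2020-11-03.
2020-11-03 is a Tuesday and not a listed holiday, so it stands.
So the filing is due 2020-11-03.

2020-11-03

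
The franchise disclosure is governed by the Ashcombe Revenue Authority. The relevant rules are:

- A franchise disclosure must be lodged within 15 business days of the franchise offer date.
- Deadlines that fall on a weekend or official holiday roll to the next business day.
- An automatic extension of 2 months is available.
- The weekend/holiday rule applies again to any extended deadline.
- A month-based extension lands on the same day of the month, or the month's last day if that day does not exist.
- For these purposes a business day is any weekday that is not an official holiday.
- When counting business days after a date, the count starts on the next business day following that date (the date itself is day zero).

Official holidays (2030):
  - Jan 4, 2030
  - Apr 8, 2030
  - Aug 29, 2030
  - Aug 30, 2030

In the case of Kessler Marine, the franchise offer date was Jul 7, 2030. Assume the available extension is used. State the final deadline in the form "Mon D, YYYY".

15 business days after Jul 7, 2030, excluding weekends and holidays, is Jul 26, 2030.
Jul 26, 2030 (Friday) is already a business day.
Applying the 2 months extension: 2 months after Jul 26, 2030 is Sep 26, 2030.
Sep 26, 2030 (Thursday) is already a business day.
Deadline: Sep 26, 2030.

Sep 26, 2030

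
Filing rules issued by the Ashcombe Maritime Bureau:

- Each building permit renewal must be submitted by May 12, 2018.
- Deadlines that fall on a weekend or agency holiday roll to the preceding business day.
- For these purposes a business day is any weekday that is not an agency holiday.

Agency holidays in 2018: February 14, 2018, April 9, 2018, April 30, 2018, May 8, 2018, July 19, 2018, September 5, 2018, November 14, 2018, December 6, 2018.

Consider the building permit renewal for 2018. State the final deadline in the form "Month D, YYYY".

May 11, 2018

Start from the fixed due date, May 12, 2018.
May 12, 2018 is a Saturday; the preceding business day is May 11, 2018 (Friday).
So the filing is due May 11, 2018.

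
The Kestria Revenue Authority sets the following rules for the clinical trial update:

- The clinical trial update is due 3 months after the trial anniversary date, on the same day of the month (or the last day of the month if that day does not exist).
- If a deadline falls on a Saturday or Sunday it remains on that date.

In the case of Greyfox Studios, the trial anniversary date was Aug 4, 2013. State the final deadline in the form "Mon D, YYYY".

Nov 4, 2013

Moving 3 months forward from Aug 4, 2013 on the corresponding day gives Nov 4, 2013.
Nov 4, 2013 falls on a Monday. The rules make no weekend/holiday allowance, so it remains Nov 4, 2013.
Deadline: Nov 4, 2013.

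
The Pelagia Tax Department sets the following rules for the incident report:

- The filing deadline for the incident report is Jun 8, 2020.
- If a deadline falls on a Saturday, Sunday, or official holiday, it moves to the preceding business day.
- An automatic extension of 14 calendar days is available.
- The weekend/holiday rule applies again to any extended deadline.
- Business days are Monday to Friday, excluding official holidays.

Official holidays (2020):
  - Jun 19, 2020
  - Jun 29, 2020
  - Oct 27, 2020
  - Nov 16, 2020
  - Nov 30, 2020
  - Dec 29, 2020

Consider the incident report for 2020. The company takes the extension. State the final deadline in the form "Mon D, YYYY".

Jun 22, 2020

The stated deadline is Jun 8, 2020.
Jun 8, 2020 (Monday) is already a business day.
Applying the 14-calendar-day extension: Jun 8, 2020 + 14 days = Jun 22, 2020.
Jun 22, 2020 falls on a Monday, which is a business day, so no adjustment is needed.
So the filing is due Jun 22, 2020.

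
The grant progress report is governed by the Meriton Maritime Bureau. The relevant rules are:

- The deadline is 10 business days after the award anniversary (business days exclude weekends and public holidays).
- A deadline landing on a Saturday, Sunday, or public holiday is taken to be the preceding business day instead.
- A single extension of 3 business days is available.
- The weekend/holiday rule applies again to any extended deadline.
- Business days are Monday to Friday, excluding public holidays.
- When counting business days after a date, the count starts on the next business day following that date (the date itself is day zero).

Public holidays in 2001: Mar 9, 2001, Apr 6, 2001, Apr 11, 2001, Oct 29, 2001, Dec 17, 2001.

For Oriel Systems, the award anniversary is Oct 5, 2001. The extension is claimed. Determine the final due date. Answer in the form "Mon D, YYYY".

Oct 24, 2001

Counting 10 business days after Oct 5, 2001 (skipping weekends and listed holidays) reaches Oct 19, 2001.
Oct 19, 2001 falls on a Friday, which is a business day, so no adjustment is needed.
The 3-business-day extension runs from Oct 19, 2001 to Oct 24, 2001.
Oct 24, 2001 falls on a Wednesday, which is a business day, so no adjustment is needed.
The final due date is Oct 24, 2001.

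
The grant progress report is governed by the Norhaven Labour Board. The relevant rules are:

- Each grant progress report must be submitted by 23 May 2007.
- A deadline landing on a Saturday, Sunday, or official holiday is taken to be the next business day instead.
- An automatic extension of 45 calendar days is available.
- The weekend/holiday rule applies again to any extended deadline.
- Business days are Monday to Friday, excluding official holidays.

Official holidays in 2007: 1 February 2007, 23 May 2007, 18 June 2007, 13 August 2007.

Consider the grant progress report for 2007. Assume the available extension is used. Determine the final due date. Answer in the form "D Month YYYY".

Start from the fixed due date, 23 May 2007.
Because 23 May 2007 is a listed holiday, the deadline becomes 24 May 2007 (Thursday).
The 45-calendar-day extension moves the deadline from 24 May 2007 to 8 July 2007.
8 July 2007 falls on a Sunday. Rolling to the next business day gives 9 July 2007, a Monday.
The final due date is 9 July 2007.

9 July 2007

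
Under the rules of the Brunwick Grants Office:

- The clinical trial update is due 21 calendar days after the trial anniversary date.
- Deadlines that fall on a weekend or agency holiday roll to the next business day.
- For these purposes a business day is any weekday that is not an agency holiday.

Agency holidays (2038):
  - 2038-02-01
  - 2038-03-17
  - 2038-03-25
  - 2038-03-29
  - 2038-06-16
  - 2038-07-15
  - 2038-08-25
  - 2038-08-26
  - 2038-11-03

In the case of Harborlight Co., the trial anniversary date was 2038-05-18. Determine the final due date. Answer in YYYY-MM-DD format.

2038-06-08

Adding 21 calendar days to 2038-05-18 gives 2038-06-08.
2038-06-08 falls on a Tuesday, which is a business day, so no adjustment is needed.
Deadline: 2038-06-08.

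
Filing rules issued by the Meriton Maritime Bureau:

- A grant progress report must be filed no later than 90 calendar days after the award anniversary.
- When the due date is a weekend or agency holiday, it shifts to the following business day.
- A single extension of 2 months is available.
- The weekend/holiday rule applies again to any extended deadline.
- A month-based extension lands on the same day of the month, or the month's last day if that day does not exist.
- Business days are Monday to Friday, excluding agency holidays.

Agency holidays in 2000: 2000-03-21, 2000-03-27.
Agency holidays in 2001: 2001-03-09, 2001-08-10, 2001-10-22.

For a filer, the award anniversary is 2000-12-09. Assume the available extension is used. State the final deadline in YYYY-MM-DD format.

From 2000-12-09, 90 calendar days later is 2001-03-09.
2001-03-09 is a listed holiday, so it moves to the next business day, 2001-03-12 (Monday).
Applying the 2 months extension: 2 months after 2001-03-12 is 2001-05-12.
2001-05-12 is a Saturday, so it moves to the next business day, 2001-05-14 (Monday).
So the filing is due 2001-05-14.

2001-05-14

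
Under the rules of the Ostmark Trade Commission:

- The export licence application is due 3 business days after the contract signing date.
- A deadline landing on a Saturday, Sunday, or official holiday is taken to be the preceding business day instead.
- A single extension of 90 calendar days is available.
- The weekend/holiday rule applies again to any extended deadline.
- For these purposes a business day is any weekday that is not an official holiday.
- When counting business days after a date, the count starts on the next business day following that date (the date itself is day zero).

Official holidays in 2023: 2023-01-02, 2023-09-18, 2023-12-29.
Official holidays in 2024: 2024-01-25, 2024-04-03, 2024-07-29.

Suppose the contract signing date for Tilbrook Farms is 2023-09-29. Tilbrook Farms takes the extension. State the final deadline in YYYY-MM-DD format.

3 business days after 2023-09-29, excluding weekends and holidays, is 2023-10-04.
2023-10-04 (Wednesday) is already a business day.
The 90-calendar-day extension moves the deadline from 2023-10-04 to 2024-01-02.
Since 2024-01-02 is a Tuesday and not a holiday, the date is unchanged.
The final due date is 2024-01-02.

2024-01-02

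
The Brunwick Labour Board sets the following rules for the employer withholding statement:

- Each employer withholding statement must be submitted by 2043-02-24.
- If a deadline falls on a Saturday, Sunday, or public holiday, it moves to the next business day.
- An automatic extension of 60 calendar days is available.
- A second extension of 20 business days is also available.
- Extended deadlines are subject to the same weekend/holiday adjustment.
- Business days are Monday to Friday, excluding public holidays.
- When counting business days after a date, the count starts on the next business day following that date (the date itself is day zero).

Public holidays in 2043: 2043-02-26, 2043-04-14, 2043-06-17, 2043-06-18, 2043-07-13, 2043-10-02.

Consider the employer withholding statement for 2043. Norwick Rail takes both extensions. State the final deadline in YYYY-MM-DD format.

The statutory due date is 2043-02-24.
2043-02-24 falls on a Tuesday, which is a business day, so no adjustment is needed.
Add the 60 calendar-day extension to 2043-02-24: 2043-04-25.
2043-04-25 is a Saturday; the next business day is 2043-04-27 (Monday).
Applying the 20-business-day extension: 20 business days after 2043-04-27 is 2043-05-25.
2043-05-25 is a Monday and not a listed holiday, so it stands.
The final due date is 2043-05-25.

2043-05-25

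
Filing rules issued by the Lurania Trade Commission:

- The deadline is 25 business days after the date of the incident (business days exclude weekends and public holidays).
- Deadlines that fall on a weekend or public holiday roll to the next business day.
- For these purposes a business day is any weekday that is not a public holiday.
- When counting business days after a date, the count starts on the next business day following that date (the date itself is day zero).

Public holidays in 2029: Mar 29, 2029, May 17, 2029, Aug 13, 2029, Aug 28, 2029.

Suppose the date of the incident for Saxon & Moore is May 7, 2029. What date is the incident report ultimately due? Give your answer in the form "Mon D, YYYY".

Jun 12, 2029

Counting 25 business days after May 7, 2029 (skipping weekends and listed holidays) reaches Jun 12, 2029.
Jun 12, 2029 (Tuesday) is already a business day.
Deadline: Jun 12, 2029.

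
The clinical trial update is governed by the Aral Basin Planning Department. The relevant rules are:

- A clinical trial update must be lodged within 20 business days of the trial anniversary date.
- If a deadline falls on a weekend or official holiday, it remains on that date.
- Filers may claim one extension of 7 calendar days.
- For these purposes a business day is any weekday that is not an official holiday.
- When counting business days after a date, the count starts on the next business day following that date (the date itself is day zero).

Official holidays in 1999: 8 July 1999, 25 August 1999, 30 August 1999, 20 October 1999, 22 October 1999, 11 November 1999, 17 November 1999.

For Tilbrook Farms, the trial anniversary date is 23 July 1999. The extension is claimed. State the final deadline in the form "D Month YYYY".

27 August 1999

Counting 20 business days after 23 July 1999 (skipping weekends and listed holidays) reaches 20 August 1999.
20 August 1999 falls on a Friday. The rules make no weekend/holiday allowance, so it remains 20 August 1999.
Applying the 7-calendar-day extension: 20 August 1999 + 7 days = 27 August 1999.
27 August 1999 falls on a Friday. The rules make no weekend/holiday allowance, so it remains 27 August 1999.
Deadline: 27 August 1999.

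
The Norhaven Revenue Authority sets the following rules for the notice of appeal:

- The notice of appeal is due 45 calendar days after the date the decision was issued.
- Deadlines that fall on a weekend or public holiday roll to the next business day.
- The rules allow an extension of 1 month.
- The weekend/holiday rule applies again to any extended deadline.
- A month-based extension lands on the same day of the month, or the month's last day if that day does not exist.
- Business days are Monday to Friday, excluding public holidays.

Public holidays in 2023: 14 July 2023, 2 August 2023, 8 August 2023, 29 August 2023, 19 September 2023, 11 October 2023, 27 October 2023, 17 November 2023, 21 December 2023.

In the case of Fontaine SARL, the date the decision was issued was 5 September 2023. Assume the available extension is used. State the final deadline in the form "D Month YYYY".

20 November 2023

Adding 45 calendar days to 5 September 2023 gives 20 October 2023.
Since 20 October 2023 is a Friday and not a holiday, the date is unchanged.
The 1 month extension carries 20 October 2023 to 20 November 2023.
20 November 2023 is a Monday and not a listed holiday, so it stands.
The final due date is 20 November 2023.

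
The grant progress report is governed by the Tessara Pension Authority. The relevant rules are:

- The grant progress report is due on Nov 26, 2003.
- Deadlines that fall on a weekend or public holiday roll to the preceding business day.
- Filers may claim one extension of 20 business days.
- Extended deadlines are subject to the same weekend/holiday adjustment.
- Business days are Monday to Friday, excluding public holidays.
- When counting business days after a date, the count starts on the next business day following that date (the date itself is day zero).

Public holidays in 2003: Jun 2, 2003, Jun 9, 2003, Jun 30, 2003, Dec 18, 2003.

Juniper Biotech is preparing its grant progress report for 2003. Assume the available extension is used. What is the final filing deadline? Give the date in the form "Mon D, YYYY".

Dec 25, 2003

The stated deadline is Nov 26, 2003.
Nov 26, 2003 (Wednesday) is already a business day.
The 20-business-day extension runs from Nov 26, 2003 to Dec 25, 2003.
Since Dec 25, 2003 is a Thursday and not a holiday, the date is unchanged.
Final deadline: Dec 25, 2003.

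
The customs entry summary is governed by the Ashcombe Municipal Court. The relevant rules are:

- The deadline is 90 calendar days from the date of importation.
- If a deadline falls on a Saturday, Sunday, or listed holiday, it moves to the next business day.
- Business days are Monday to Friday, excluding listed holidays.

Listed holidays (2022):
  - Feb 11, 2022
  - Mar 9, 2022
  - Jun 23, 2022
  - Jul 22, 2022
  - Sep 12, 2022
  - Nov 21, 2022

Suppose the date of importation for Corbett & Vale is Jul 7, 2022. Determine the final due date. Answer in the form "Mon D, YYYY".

From Jul 7, 2022, 90 calendar days later is Oct 5, 2022.
Oct 5, 2022 is a Wednesday and not a listed holiday, so it stands.
So the filing is due Oct 5, 2022.

Oct 5, 2022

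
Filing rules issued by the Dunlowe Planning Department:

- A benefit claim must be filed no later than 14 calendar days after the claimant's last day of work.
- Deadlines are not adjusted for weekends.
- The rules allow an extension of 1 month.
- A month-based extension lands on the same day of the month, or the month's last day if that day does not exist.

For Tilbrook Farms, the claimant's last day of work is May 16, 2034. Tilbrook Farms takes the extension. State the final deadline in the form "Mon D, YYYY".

Trigger date May 16, 2034 + 14 calendar days = May 30, 2034.
May 30, 2034 is a Tuesday; no weekend or holiday adjustment applies.
The 1 month extension carries May 30, 2034 to Jun 30, 2034.
No adjustment is made for weekends or holidays, so Jun 30, 2034 stands.
The final due date is Jun 30, 2034.

Jun 30, 2034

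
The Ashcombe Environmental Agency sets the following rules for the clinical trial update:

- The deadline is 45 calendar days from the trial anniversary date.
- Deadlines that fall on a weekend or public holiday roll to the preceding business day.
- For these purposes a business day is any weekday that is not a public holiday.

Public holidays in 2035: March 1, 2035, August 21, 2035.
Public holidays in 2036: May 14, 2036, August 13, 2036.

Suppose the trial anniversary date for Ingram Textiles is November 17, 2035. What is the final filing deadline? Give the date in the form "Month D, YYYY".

January 1, 2036

45 calendar days after November 17, 2035 is January 1, 2036.
January 1, 2036 (Tuesday) is already a business day.
Final deadline: January 1, 2036.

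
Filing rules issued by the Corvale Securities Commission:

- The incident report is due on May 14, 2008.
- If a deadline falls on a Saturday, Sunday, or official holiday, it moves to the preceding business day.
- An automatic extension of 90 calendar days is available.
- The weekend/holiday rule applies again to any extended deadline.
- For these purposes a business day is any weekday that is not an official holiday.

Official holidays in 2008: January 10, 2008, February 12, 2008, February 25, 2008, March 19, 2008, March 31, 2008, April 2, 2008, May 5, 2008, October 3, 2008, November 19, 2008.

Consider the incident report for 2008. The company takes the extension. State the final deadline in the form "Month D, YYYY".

The stated deadline is May 14, 2008.
May 14, 2008 is a Wednesday and not a listed holiday, so it stands.
The 90-calendar-day extension moves the deadline from May 14, 2008 to August 12, 2008.
Since August 12, 2008 is a Tuesday and not a holiday, the date is unchanged.
So the filing is due August 12, 2008.

August 12, 2008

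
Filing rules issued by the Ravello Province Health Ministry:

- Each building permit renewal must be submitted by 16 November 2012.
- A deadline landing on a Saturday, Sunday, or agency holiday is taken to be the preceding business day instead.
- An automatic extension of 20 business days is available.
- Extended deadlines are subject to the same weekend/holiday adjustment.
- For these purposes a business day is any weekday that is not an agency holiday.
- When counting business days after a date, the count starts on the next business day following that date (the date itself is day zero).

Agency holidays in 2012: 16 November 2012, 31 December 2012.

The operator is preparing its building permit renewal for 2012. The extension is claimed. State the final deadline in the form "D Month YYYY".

Start from the fixed due date, 16 November 2012.
16 November 2012 falls on a listed holiday. Rolling to the preceding business day gives 15 November 2012, a Thursday.
Applying the 20-business-day extension: 20 business days after 15 November 2012 is 14 December 2012.
Since 14 December 2012 is a Friday and not a holiday, the date is unchanged.
The final due date is 14 December 2012.

14 December 2012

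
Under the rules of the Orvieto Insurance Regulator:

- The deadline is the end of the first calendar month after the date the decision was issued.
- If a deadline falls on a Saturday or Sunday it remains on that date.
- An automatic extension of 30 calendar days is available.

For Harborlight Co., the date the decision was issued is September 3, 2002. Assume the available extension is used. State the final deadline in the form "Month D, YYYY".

November 30, 2002

1 month after September 3, 2002 falls in October 2002; the last day of that month is October 31, 2002.
October 31, 2002 falls on a Thursday. The rules make no weekend/holiday allowance, so it remains October 31, 2002.
Add the 30 calendar-day extension to October 31, 2002: November 30, 2002.
No adjustment is made for weekends or holidays, so November 30, 2002 stands.
So the filing is due November 30, 2002.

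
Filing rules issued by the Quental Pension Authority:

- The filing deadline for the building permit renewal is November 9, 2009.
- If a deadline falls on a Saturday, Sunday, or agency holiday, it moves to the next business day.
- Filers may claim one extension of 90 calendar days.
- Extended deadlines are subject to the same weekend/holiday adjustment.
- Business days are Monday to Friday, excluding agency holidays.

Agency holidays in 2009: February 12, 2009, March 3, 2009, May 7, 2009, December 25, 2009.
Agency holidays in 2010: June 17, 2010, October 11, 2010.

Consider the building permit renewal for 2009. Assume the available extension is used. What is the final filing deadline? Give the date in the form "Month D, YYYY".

Start from the fixed due date, November 9, 2009.
November 9, 2009 falls on a Monday, which is a business day, so no adjustment is needed.
The 90-calendar-day extension moves the deadline from November 9, 2009 to February 7, 2010.
Because February 7, 2010 is a Sunday, the deadline becomes February 8, 2010 (Monday).
The final due date is February 8, 2010.

February 8, 2010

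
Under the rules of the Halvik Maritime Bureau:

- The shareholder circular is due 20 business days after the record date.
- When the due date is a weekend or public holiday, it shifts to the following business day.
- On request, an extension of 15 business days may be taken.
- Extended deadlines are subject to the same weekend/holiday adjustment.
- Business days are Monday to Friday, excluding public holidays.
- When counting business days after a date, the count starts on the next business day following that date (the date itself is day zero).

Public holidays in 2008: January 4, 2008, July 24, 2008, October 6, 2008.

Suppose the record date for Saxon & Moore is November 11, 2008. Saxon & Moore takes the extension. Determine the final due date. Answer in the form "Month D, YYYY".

20 business days after November 11, 2008, excluding weekends and holidays, is December 9, 2008.
December 9, 2008 is a Tuesday and not a listed holiday, so it stands.
The 15-business-day extension runs from December 9, 2008 to December 30, 2008.
Since December 30, 2008 is a Tuesday and not a holiday, the date is unchanged.
So the filing is due December 30, 2008.

December 30, 2008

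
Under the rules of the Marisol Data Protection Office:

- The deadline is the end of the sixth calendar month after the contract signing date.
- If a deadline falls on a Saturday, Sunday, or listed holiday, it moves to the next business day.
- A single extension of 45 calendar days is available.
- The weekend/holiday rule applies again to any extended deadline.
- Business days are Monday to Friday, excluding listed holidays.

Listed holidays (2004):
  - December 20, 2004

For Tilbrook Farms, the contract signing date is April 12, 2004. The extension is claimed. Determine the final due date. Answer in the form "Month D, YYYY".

December 16, 2004

6 months after April 12, 2004 falls in October 2004; the last day of that month is October 31, 2004.
Because October 31, 2004 is a Sunday, the deadline becomes November 1, 2004 (Monday).
Add the 45 calendar-day extension to November 1, 2004: December 16, 2004.
Since December 16, 2004 is a Thursday and not a holiday, the date is unchanged.
So the filing is due December 16, 2004.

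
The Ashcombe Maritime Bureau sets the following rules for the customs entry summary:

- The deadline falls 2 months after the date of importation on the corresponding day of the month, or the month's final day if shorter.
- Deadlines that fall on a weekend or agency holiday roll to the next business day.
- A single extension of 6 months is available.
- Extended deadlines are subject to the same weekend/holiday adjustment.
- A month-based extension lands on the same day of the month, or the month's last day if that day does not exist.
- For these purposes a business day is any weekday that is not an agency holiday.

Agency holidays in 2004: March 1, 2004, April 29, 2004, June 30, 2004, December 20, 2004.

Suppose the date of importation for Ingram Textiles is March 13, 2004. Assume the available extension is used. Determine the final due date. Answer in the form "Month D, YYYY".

2 months from March 13, 2004 is May 13, 2004.
May 13, 2004 (Thursday) is already a business day.
The 6 months extension carries May 13, 2004 to November 13, 2004.
November 13, 2004 is a Saturday; the next business day is November 15, 2004 (Monday).
The final due date is November 15, 2004.

November 15, 2004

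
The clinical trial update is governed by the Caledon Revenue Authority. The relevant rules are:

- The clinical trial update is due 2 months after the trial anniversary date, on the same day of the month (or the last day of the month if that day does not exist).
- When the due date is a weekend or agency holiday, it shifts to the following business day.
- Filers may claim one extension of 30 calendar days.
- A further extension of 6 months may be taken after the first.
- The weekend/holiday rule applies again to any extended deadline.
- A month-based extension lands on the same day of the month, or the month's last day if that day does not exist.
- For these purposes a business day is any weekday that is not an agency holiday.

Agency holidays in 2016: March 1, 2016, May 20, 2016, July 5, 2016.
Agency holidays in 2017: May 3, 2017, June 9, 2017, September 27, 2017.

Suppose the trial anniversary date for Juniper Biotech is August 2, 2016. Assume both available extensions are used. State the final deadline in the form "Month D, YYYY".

Moving 2 months forward from August 2, 2016 on the corresponding day gives October 2, 2016.
Because October 2, 2016 is a Sunday, the deadline becomes October 3, 2016 (Monday).
Applying the 30-calendar-day extension: October 3, 2016 + 30 days = November 2, 2016.
November 2, 2016 (Wednesday) is already a business day.
Applying the 6 months extension: 6 months after November 2, 2016 is May 2, 2017.
Since May 2, 2017 is a Tuesday and not a holiday, the date is unchanged.
The final due date is May 2, 2017.

May 2, 2017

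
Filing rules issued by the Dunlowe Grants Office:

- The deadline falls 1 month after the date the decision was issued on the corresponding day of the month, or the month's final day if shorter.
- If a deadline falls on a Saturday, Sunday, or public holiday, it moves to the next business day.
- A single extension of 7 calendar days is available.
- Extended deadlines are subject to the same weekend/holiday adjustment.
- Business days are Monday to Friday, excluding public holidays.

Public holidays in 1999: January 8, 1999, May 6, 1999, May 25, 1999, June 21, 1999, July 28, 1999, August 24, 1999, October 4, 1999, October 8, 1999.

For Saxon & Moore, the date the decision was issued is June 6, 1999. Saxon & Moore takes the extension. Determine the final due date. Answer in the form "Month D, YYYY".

Moving 1 month forward from June 6, 1999 on the corresponding day gives July 6, 1999.
July 6, 1999 is a Tuesday and not a listed holiday, so it stands.
With the 7-day extension, July 6, 1999 becomes July 13, 1999.
July 13, 1999 falls on a Tuesday, which is a business day, so no adjustment is needed.
Final deadline: July 13, 1999.

July 13, 1999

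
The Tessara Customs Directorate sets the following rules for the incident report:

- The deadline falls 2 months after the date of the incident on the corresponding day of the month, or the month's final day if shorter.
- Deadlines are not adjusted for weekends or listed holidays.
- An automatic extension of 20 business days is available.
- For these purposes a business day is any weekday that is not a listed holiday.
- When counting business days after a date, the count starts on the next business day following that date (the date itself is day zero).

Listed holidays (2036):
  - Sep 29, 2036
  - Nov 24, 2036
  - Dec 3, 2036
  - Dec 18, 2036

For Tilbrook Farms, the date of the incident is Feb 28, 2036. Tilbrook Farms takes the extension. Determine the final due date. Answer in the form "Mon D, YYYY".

May 26, 2036

Moving 2 months forward from Feb 28, 2036 on the corresponding day gives Apr 28, 2036.
Apr 28, 2036 is a Monday; no weekend or holiday adjustment applies.
Counting 20 further business days from Apr 28, 2036 reaches May 26, 2036.
No adjustment is made for weekends or holidays, so May 26, 2036 stands.
Deadline: May 26, 2036.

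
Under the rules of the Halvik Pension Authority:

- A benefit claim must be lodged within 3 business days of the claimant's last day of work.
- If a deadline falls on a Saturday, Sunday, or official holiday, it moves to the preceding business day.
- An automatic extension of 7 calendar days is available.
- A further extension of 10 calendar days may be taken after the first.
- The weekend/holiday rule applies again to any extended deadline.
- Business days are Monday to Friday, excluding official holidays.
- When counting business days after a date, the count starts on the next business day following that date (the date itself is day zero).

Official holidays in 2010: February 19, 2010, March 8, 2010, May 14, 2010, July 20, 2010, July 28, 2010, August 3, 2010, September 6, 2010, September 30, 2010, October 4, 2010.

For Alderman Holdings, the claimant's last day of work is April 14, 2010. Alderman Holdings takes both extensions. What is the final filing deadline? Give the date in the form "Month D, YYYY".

Counting 3 business days after April 14, 2010 (skipping weekends and listed holidays) reaches April 19, 2010.
April 19, 2010 (Monday) is already a business day.
With the 7-day extension, April 19, 2010 becomes April 26, 2010.
April 26, 2010 falls on a Monday, which is a business day, so no adjustment is needed.
Add the 10 calendar-day extension to April 26, 2010: May 6, 2010.
Since May 6, 2010 is a Thursday and not a holiday, the date is unchanged.
The final due date is May 6, 2010.

May 6, 2010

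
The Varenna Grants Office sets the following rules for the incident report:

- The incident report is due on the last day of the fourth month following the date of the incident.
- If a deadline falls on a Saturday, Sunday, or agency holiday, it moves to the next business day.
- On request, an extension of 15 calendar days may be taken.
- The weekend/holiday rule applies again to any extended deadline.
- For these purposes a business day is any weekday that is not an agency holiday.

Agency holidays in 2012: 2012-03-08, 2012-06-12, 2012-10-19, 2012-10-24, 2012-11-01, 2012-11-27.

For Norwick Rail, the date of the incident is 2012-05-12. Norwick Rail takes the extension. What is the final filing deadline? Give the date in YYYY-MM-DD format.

2012-10-16

The fourth month after 2012-05-12 is September 2012, whose last day is 2012-09-30.
Because 2012-09-30 is a Sunday, the deadline becomes 2012-10-01 (Monday).
With the 15-day extension, 2012-10-01 becomes 2012-10-16.
Since 2012-10-16 is a Tuesday and not a holiday, the date is unchanged.
Deadline: 2012-10-16.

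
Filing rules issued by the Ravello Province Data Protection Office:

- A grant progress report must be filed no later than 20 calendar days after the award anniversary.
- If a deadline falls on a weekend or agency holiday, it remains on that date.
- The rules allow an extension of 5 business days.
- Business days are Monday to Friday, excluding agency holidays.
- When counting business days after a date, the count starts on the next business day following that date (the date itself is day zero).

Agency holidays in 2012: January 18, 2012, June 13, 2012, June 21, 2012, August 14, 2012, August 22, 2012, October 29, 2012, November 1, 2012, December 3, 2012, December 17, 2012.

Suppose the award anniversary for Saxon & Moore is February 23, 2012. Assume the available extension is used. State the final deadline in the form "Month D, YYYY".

From February 23, 2012, 20 calendar days later is March 14, 2012.
March 14, 2012 is a Wednesday; no weekend or holiday adjustment applies.
Applying the 5-business-day extension: 5 business days after March 14, 2012 is March 21, 2012.
No adjustment is made for weekends or holidays, so March 21, 2012 stands.
The final due date is March 21, 2012.

March 21, 2012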